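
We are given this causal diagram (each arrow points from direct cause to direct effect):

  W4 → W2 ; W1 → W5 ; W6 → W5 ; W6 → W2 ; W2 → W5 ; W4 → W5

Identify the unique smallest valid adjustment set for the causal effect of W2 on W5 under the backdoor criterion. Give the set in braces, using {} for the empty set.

Variables eligible for adjustment (non-descendants of W2, excluding W2 and W5): {W1, W4, W6}.
Backdoor paths from W2 to W5:
  P1: W2 <- W6 -> W5
  P2: W2 <- W4 -> W5
The empty set is not sufficient: P1 (W2 <- W6 -> W5) has no collider blocking it and no conditioned non-collider, so it is open.
Try {W4, W6}:
  P1: blocked at fork node W6 ∈ conditioning set.
  P2: blocked at fork node W4 ∈ conditioning set.
{W4, W6} contains no descendant of W2 and blocks every backdoor path.
Every element of {W4, W6} is needed (dropping W4 leaves P2 open; dropping W6 leaves P1 open), so no proper subset is valid.
Among all size-2 subsets of the eligible variables, only {W4, W6} blocks every backdoor path, so it is the unique smallest valid adjustment set.

{W4, W6}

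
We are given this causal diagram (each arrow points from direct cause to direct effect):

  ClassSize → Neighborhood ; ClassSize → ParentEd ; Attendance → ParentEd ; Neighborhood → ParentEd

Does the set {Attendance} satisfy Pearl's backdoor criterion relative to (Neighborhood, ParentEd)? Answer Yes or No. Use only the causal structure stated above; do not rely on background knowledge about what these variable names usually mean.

No

Backdoor paths from Neighborhood to ParentEd (paths whose first edge points into Neighborhood):
  P1: Neighborhood <- ClassSize -> ParentEd
Condition 1 (no descendant of Neighborhood in the set): holds — descendants of Neighborhood are {ParentEd}; none are in {Attendance}.
Condition 2 (every backdoor path blocked by {Attendance}):
  P1: open — no interior node is in the conditioning set.
{Attendance} does not satisfy the backdoor criterion.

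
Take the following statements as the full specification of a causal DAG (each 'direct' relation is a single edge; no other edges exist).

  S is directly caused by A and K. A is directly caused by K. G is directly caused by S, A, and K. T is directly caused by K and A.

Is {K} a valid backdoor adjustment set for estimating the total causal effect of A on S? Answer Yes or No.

Backdoor paths from A to S (paths whose first edge points into A):
  P1: A <- K -> S
  P2: A <- K -> G <- S
Condition 1 (no descendant of A in the set): holds — descendants of A are {G, S, T}; none are in {K}.
Condition 2 (every backdoor path blocked by {K}):
  P1: blocked at fork node K ∈ conditioning set.
  P2: blocked at fork node K ∈ conditioning set.
{K} satisfies the backdoor criterion.

Yes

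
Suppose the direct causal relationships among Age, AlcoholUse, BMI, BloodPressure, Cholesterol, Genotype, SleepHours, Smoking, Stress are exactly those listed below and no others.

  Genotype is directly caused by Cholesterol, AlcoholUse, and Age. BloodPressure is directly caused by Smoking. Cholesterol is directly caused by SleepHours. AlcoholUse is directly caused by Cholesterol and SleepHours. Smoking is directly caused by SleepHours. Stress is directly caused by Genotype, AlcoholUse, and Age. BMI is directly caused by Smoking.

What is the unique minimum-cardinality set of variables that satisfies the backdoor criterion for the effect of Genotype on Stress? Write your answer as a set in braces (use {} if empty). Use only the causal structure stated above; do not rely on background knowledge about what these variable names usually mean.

Variables eligible for adjustment (non-descendants of Genotype, excluding Genotype and Stress): {Age, AlcoholUse, BMI, BloodPressure, Cholesterol, SleepHours, Smoking}.
Backdoor paths from Genotype to Stress:
  P1: Genotype <- Cholesterol <- SleepHours -> AlcoholUse -> Stress
  P2: Genotype <- Cholesterol -> AlcoholUse -> Stress
  P3: Genotype <- AlcoholUse -> Stress
  P4: Genotype <- Age -> Stress
The empty set is not sufficient: P1 (Genotype <- Cholesterol <- SleepHours -> AlcoholUse -> Stress) has no collider blocking it and no conditioned non-collider, so it is open.
Try {Age, AlcoholUse}:
  P1: blocked at chain node AlcoholUse ∈ conditioning set.
  P2: blocked at chain node AlcoholUse ∈ conditioning set.
  P3: blocked at fork node AlcoholUse ∈ conditioning set.
  P4: blocked at fork node Age ∈ conditioning set.
{Age, AlcoholUse} contains no descendant of Genotype and blocks every backdoor path.
Every element of {Age, AlcoholUse} is needed (dropping Age leaves P4 open; dropping AlcoholUse leaves P1 open), so no proper subset is valid.
Among all size-2 subsets of the eligible variables, only {Age, AlcoholUse} blocks every backdoor path, so it is the unique smallest valid adjustment set.

{Age, AlcoholUse}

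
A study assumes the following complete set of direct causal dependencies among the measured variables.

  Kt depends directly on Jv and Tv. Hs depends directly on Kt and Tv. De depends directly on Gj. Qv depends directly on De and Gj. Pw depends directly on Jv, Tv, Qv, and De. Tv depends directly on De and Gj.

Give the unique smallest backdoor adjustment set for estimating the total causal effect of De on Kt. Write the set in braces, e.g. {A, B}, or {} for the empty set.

Variables eligible for adjustment (non-descendants of De, excluding De and Kt): {Gj, Jv}.
Backdoor paths from De to Kt:
  P1: De <- Gj -> Tv -> Kt
  P2: De <- Gj -> Tv -> Hs <- Kt
  P3: De <- Gj -> Tv -> Pw <- Jv -> Kt
  P4: De <- Gj -> Qv -> Pw <- Jv -> Kt
  P5: De <- Gj -> Qv -> Pw <- Tv -> Kt
  P6: De <- Gj -> Qv -> Pw <- Tv -> Hs <- Kt
The empty set is not sufficient: P1 (De <- Gj -> Tv -> Kt) has no collider blocking it and no conditioned non-collider, so it is open.
Try {Gj}:
  P1: blocked at fork node Gj ∈ conditioning set.
  P2: blocked at fork node Gj ∈ conditioning set.
  P3: blocked at fork node Gj ∈ conditioning set.
  P4: blocked at fork node Gj ∈ conditioning set.
  P5: blocked at fork node Gj ∈ conditioning set.
  P6: blocked at fork node Gj ∈ conditioning set.
{Gj} contains no descendant of De and blocks every backdoor path.
No other singleton works — e.g. {Jv} leaves P1 open — so {Gj} is the unique smallest valid adjustment set.

{Gj}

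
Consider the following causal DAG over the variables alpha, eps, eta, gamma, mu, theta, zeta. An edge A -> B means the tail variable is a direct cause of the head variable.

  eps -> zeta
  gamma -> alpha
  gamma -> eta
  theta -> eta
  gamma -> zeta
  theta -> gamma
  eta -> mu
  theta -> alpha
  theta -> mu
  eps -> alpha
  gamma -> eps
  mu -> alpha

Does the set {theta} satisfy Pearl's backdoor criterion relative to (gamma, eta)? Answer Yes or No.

Backdoor paths from gamma to eta (paths whose first edge points into gamma):
  P1: gamma <- theta -> eta
  P2: gamma <- theta -> mu <- eta
  P3: gamma <- theta -> alpha <- mu <- eta
Condition 1 (no descendant of gamma in the set): holds — descendants of gamma are {alpha, eps, eta, mu, zeta}; none are in {theta}.
Condition 2 (every backdoor path blocked by {theta}):
  P1: blocked at fork node theta ∈ conditioning set.
  P2: blocked at fork node theta ∈ conditioning set.
  P3: blocked at fork node theta ∈ conditioning set.
{theta} satisfies the backdoor criterion.

Yes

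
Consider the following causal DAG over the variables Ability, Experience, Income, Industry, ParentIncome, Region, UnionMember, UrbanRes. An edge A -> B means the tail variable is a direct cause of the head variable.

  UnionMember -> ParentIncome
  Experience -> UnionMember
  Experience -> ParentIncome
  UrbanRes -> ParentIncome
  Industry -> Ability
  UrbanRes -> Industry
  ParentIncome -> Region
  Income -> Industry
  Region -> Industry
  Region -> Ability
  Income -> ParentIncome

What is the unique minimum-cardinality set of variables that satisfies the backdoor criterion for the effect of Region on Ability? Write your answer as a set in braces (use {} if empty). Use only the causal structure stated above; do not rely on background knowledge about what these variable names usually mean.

Variables eligible for adjustment (non-descendants of Region, excluding Region and Ability): {Experience, Income, ParentIncome, UnionMember, UrbanRes}.
Backdoor paths from Region to Ability:
  P1: Region <- ParentIncome <- UrbanRes -> Industry -> Ability
  P2: Region <- ParentIncome <- Income -> Industry -> Ability
The empty set is not sufficient: P1 (Region <- ParentIncome <- UrbanRes -> Industry -> Ability) has no collider blocking it and no conditioned non-collider, so it is open.
Try {ParentIncome}:
  P1: blocked at chain node ParentIncome ∈ conditioning set.
  P2: blocked at chain node ParentIncome ∈ conditioning set.
{ParentIncome} contains no descendant of Region and blocks every backdoor path.
No other singleton works — e.g. {UrbanRes} leaves P2 open — so {ParentIncome} is the unique smallest valid adjustment set.

{ParentIncome}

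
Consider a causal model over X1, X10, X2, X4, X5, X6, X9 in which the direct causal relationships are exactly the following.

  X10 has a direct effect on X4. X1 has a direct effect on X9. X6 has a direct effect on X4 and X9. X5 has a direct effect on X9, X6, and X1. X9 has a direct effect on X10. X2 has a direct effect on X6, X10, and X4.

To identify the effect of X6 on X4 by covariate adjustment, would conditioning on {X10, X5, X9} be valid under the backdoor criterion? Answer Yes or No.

Backdoor paths from X6 to X4 (paths whose first edge points into X6):
  P1: X6 <- X5 -> X1 -> X9 -> X10 <- X2 -> X4
  P2: X6 <- X5 -> X1 -> X9 -> X10 -> X4
  P3: X6 <- X5 -> X9 -> X10 <- X2 -> X4
  P4: X6 <- X5 -> X9 -> X10 -> X4
  P5: X6 <- X2 -> X10 -> X4
  P6: X6 <- X2 -> X4
Condition 1 (no descendant of X6 in the set): FAILS — X10 and X9 are descendants of X6.
Condition 2 (every backdoor path blocked by {X10, X5, X9}):
  P1: blocked at fork node X5 ∈ conditioning set.
  P2: blocked at fork node X5 ∈ conditioning set.
  P3: blocked at fork node X5 ∈ conditioning set.
  P4: blocked at fork node X5 ∈ conditioning set.
  P5: blocked at chain node X10 ∈ conditioning set.
  P6: open — no interior node is in the conditioning set.
{X10, X5, X9} does not satisfy the backdoor criterion.

No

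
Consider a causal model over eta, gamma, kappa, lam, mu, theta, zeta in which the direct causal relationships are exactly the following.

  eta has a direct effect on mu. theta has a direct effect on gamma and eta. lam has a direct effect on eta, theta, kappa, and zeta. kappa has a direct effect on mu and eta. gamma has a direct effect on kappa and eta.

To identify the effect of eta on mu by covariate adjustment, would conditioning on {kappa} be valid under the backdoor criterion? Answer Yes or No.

Yes

Backdoor paths from eta to mu (paths whose first edge points into eta):
  P1: eta <- lam -> theta -> gamma -> kappa -> mu
  P2: eta <- lam -> kappa -> mu
  P3: eta <- theta <- lam -> kappa -> mu
  P4: eta <- theta -> gamma -> kappa -> mu
  P5: eta <- gamma <- theta <- lam -> kappa -> mu
  P6: eta <- gamma -> kappa -> mu
  P7: eta <- kappa -> mu
Condition 1 (no descendant of eta in the set): holds — descendants of eta are {mu}; none are in {kappa}.
Condition 2 (every backdoor path blocked by {kappa}):
  P1: blocked at chain node kappa ∈ conditioning set.
  P2: blocked at chain node kappa ∈ conditioning set.
  P3: blocked at chain node kappa ∈ conditioning set.
  P4: blocked at chain node kappa ∈ conditioning set.
  P5: blocked at chain node kappa ∈ conditioning set.
  P6: blocked at chain node kappa ∈ conditioning set.
  P7: blocked at fork node kappa ∈ conditioning set.
{kappa} satisfies the backdoor criterion.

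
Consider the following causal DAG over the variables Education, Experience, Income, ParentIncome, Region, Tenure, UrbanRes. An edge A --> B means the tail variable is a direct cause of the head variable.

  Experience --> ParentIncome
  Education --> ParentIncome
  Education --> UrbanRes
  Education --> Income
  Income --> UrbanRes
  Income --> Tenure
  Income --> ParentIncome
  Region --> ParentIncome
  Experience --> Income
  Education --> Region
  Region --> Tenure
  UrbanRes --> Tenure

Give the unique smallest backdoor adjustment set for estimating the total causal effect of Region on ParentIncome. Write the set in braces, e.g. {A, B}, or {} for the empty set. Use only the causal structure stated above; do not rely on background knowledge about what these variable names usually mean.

Variables eligible for adjustment (non-descendants of Region, excluding Region and ParentIncome): {Education, Experience, Income, UrbanRes}.
Backdoor paths from Region to ParentIncome:
  P1: Region <- Education -> Income <- Experience -> ParentIncome
  P2: Region <- Education -> Income -> ParentIncome
  P3: Region <- Education -> UrbanRes <- Income <- Experience -> ParentIncome
  P4: Region <- Education -> UrbanRes <- Income -> ParentIncome
  P5: Region <- Education -> UrbanRes -> Tenure <- Income <- Experience -> ParentIncome
  P6: Region <- Education -> UrbanRes -> Tenure <- Income -> ParentIncome
  P7: Region <- Education -> ParentIncome
The empty set is not sufficient: P2 (Region <- Education -> Income -> ParentIncome) has no collider blocking it and no conditioned non-collider, so it is open.
Try {Education}:
  P1: blocked at fork node Education ∈ conditioning set.
  P2: blocked at fork node Education ∈ conditioning set.
  P3: blocked at fork node Education ∈ conditioning set.
  P4: blocked at fork node Education ∈ conditioning set.
  P5: blocked at fork node Education ∈ conditioning set.
  P6: blocked at fork node Education ∈ conditioning set.
  P7: blocked at fork node Education ∈ conditioning set.
{Education} contains no descendant of Region and blocks every backdoor path.
No other singleton works — e.g. {Experience} leaves P2 open — so {Education} is the unique smallest valid adjustment set.

{Education}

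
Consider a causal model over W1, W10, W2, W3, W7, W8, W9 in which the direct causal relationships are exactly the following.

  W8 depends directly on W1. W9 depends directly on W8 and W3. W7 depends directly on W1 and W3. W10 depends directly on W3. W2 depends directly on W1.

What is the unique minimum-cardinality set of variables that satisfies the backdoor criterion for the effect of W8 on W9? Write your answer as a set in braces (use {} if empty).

{}

Variables eligible for adjustment (non-descendants of W8, excluding W8 and W9): {W1, W10, W2, W3, W7}.
Backdoor paths from W8 to W9:
  P1: W8 <- W1 -> W7 <- W3 -> W9
Each backdoor path contains an unconditioned collider, so every path is already blocked with the empty conditioning set:
  P1: blocked at collider W7 (neither it nor any descendant is in the conditioning set).
The empty set is therefore the unique smallest valid set.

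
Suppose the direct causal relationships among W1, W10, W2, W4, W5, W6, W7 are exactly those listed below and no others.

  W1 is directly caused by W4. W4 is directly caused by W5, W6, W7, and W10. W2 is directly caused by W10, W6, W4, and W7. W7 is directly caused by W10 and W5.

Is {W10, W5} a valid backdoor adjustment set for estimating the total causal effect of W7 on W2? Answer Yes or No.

Backdoor paths from W7 to W2 (paths whose first edge points into W7):
  P1: W7 <- W5 -> W4 <- W10 -> W2
  P2: W7 <- W5 -> W4 <- W6 -> W2
  P3: W7 <- W5 -> W4 -> W2
  P4: W7 <- W10 -> W4 <- W6 -> W2
  P5: W7 <- W10 -> W4 -> W2
  P6: W7 <- W10 -> W2
Condition 1 (no descendant of W7 in the set): holds — descendants of W7 are {W1, W2, W4}; none are in {W10, W5}.
Condition 2 (every backdoor path blocked by {W10, W5}):
  P1: blocked at fork node W5 ∈ conditioning set.
  P2: blocked at fork node W5 ∈ conditioning set.
  P3: blocked at fork node W5 ∈ conditioning set.
  P4: blocked at fork node W10 ∈ conditioning set.
  P5: blocked at fork node W10 ∈ conditioning set.
  P6: blocked at fork node W10 ∈ conditioning set.
{W10, W5} satisfies the backdoor criterion.

Yes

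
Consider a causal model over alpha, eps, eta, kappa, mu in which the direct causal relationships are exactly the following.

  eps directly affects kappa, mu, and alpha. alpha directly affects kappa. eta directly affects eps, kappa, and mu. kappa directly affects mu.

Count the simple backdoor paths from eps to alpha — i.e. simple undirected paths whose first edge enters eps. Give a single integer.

2

A backdoor path from eps to alpha is any simple undirected path whose first edge points into eps (i.e. leaves eps via a parent).
Parents of eps: {eta}.
Enumerating:
  P1: eps <- eta -> kappa <- alpha
  P2: eps <- eta -> mu <- kappa <- alpha
That exhausts the simple backdoor paths. Count: 2.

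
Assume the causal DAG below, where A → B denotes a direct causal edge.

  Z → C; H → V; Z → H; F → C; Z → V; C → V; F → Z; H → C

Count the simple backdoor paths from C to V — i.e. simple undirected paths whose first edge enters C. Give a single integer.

A backdoor path from C to V is any simple undirected path whose first edge points into C (i.e. leaves C via a parent).
Parents of C: {F, H, Z}.
Enumerating:
  P1: C <- F -> Z -> H -> V
  P2: C <- F -> Z -> V
  P3: C <- Z -> H -> V
  P4: C <- Z -> V
  P5: C <- H <- Z -> V
  P6: C <- H -> V
That exhausts the simple backdoor paths. Count: 6.

6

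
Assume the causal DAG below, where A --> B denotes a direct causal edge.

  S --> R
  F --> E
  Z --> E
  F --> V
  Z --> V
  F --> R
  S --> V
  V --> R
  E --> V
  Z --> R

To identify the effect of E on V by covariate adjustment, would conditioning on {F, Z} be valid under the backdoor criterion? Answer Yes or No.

Backdoor paths from E to V (paths whose first edge points into E):
  P1: E <- Z -> V
  P2: E <- Z -> R <- F -> V
  P3: E <- Z -> R <- S -> V
  P4: E <- Z -> R <- V
  P5: E <- F -> V
  P6: E <- F -> R <- Z -> V
  P7: E <- F -> R <- S -> V
  P8: E <- F -> R <- V
Condition 1 (no descendant of E in the set): holds — descendants of E are {R, V}; none are in {F, Z}.
Condition 2 (every backdoor path blocked by {F, Z}):
  P1: blocked at fork node Z ∈ conditioning set.
  P2: blocked at fork node Z ∈ conditioning set.
  P3: blocked at fork node Z ∈ conditioning set.
  P4: blocked at fork node Z ∈ conditioning set.
  P5: blocked at fork node F ∈ conditioning set.
  P6: blocked at fork node F ∈ conditioning set.
  P7: blocked at fork node F ∈ conditioning set.
  P8: blocked at fork node F ∈ conditioning set.
{F, Z} satisfies the backdoor criterion.

Yes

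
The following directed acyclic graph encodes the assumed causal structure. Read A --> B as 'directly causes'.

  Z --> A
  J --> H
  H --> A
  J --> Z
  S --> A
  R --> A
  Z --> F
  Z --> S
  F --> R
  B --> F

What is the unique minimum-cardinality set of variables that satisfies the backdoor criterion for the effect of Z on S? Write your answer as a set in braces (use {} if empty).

Variables eligible for adjustment (non-descendants of Z, excluding Z and S): {B, H, J}.
Backdoor paths from Z to S:
  P1: Z <- J -> H -> A <- S
Each backdoor path contains an unconditioned collider, so every path is already blocked with the empty conditioning set:
  P1: blocked at collider A (neither it nor any descendant is in the conditioning set).
The empty set is therefore the unique smallest valid set.

{}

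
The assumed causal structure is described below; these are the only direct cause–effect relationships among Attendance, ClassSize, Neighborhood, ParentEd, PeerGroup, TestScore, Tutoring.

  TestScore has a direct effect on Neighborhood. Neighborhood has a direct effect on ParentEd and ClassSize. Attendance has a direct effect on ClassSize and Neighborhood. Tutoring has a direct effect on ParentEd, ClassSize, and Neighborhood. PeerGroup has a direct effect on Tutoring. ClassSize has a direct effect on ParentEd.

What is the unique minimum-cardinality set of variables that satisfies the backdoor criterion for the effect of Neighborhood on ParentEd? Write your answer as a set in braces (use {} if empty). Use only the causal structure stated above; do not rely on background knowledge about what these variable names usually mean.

Variables eligible for adjustment (non-descendants of Neighborhood, excluding Neighborhood and ParentEd): {Attendance, PeerGroup, TestScore, Tutoring}.
Backdoor paths from Neighborhood to ParentEd:
  P1: Neighborhood <- Attendance -> ClassSize <- Tutoring -> ParentEd
  P2: Neighborhood <- Attendance -> ClassSize -> ParentEd
  P3: Neighborhood <- Tutoring -> ClassSize -> ParentEd
  P4: Neighborhood <- Tutoring -> ParentEd
The empty set is not sufficient: P2 (Neighborhood <- Attendance -> ClassSize -> ParentEd) has no collider blocking it and no conditioned non-collider, so it is open.
Try {Attendance, Tutoring}:
  P1: blocked at fork node Attendance ∈ conditioning set.
  P2: blocked at fork node Attendance ∈ conditioning set.
  P3: blocked at fork node Tutoring ∈ conditioning set.
  P4: blocked at fork node Tutoring ∈ conditioning set.
{Attendance, Tutoring} contains no descendant of Neighborhood and blocks every backdoor path.
Every element of {Attendance, Tutoring} is needed (dropping Attendance leaves P2 open; dropping Tutoring leaves P3 open), so no proper subset is valid.
Among all size-2 subsets of the eligible variables, only {Attendance, Tutoring} blocks every backdoor path, so it is the unique smallest valid adjustment set.

{Attendance, Tutoring}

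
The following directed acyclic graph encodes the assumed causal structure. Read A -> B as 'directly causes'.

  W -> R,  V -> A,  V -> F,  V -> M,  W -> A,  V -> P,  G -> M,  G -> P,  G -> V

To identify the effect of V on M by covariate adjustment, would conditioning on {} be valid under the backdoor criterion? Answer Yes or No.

Backdoor paths from V to M (paths whose first edge points into V):
  P1: V <- G -> M
Condition 1 (no descendant of V in the set): holds — descendants of V are {A, F, M, P}; none are in {}.
Condition 2 (every backdoor path blocked by {}):
  P1: open — no interior node is in the conditioning set.
{} does not satisfy the backdoor criterion.

No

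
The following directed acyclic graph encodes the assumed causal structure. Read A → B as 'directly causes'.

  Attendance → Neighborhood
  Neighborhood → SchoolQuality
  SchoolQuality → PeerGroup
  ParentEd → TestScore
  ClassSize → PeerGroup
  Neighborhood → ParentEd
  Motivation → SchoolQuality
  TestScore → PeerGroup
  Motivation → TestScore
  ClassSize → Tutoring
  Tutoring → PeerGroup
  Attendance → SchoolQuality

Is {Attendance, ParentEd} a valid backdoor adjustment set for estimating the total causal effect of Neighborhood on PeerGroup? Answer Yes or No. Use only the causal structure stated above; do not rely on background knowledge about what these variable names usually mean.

No

Backdoor paths from Neighborhood to PeerGroup (paths whose first edge points into Neighborhood):
  P1: Neighborhood <- Attendance -> SchoolQuality <- Motivation -> TestScore -> PeerGroup
  P2: Neighborhood <- Attendance -> SchoolQuality -> PeerGroup
Condition 1 (no descendant of Neighborhood in the set): FAILS — ParentEd is a descendant of Neighborhood.
Condition 2 (every backdoor path blocked by {Attendance, ParentEd}):
  P1: blocked at fork node Attendance ∈ conditioning set.
  P2: blocked at fork node Attendance ∈ conditioning set.
{Attendance, ParentEd} does not satisfy the backdoor criterion.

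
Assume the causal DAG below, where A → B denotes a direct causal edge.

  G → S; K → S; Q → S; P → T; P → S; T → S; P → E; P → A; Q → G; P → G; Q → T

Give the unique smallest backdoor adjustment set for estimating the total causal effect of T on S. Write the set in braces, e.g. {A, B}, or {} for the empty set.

{P, Q}

Variables eligible for adjustment (non-descendants of T, excluding T and S): {A, E, G, K, P, Q}.
Backdoor paths from T to S:
  P1: T <- P -> G <- Q -> S
  P2: T <- P -> G -> S
  P3: T <- P -> S
  P4: T <- Q -> G <- P -> S
  P5: T <- Q -> G -> S
  P6: T <- Q -> S
The empty set is not sufficient: P2 (T <- P -> G -> S) has no collider blocking it and no conditioned non-collider, so it is open.
Try {P, Q}:
  P1: blocked at fork node P ∈ conditioning set.
  P2: blocked at fork node P ∈ conditioning set.
  P3: blocked at fork node P ∈ conditioning set.
  P4: blocked at fork node Q ∈ conditioning set.
  P5: blocked at fork node Q ∈ conditioning set.
  P6: blocked at fork node Q ∈ conditioning set.
{P, Q} contains no descendant of T and blocks every backdoor path.
Every element of {P, Q} is needed (dropping P leaves P2 open; dropping Q leaves P5 open), so no proper subset is valid.
Among all size-2 subsets of the eligible variables, only {P, Q} blocks every backdoor path, so it is the unique smallest valid adjustment set.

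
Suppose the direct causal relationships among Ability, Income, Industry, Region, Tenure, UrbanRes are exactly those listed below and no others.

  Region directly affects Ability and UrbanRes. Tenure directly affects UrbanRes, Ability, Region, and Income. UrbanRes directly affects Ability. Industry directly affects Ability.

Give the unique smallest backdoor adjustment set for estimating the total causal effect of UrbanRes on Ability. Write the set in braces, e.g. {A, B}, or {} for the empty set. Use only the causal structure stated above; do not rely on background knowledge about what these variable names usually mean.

{Region, Tenure}

Variables eligible for adjustment (non-descendants of UrbanRes, excluding UrbanRes and Ability): {Income, Industry, Region, Tenure}.
Backdoor paths from UrbanRes to Ability:
  P1: UrbanRes <- Tenure -> Region -> Ability
  P2: UrbanRes <- Tenure -> Ability
  P3: UrbanRes <- Region <- Tenure -> Ability
  P4: UrbanRes <- Region -> Ability
The empty set is not sufficient: P1 (UrbanRes <- Tenure -> Region -> Ability) has no collider blocking it and no conditioned non-collider, so it is open.
Try {Region, Tenure}:
  P1: blocked at fork node Tenure ∈ conditioning set.
  P2: blocked at fork node Tenure ∈ conditioning set.
  P3: blocked at chain node Region ∈ conditioning set.
  P4: blocked at fork node Region ∈ conditioning set.
{Region, Tenure} contains no descendant of UrbanRes and blocks every backdoor path.
Every element of {Region, Tenure} is needed (dropping Region leaves P4 open; dropping Tenure leaves P2 open), so no proper subset is valid.
Among all size-2 subsets of the eligible variables, only {Region, Tenure} blocks every backdoor path, so it is the unique smallest valid adjustment set.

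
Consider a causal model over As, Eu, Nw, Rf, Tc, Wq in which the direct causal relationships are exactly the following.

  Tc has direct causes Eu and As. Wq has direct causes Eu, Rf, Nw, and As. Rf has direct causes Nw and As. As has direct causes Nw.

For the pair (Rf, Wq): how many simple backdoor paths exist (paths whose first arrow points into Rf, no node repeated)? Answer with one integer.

6

A backdoor path from Rf to Wq is any simple undirected path whose first edge points into Rf (i.e. leaves Rf via a parent).
Parents of Rf: {As, Nw}.
Enumerating:
  P1: Rf <- Nw -> As -> Wq
  P2: Rf <- Nw -> As -> Tc <- Eu -> Wq
  P3: Rf <- Nw -> Wq
  P4: Rf <- As <- Nw -> Wq
  P5: Rf <- As -> Wq
  P6: Rf <- As -> Tc <- Eu -> Wq
That exhausts the simple backdoor paths. Count: 6.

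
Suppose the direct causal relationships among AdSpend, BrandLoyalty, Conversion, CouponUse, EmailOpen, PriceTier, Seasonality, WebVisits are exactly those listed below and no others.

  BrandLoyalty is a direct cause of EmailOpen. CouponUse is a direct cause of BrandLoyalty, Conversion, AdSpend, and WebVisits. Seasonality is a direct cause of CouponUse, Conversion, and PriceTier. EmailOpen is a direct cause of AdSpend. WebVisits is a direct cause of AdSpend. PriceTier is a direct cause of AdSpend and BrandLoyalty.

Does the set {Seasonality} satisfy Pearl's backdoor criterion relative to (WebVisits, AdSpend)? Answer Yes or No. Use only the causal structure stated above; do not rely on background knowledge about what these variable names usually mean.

Backdoor paths from WebVisits to AdSpend (paths whose first edge points into WebVisits):
  P1: WebVisits <- CouponUse <- Seasonality -> PriceTier -> BrandLoyalty -> EmailOpen -> AdSpend
  P2: WebVisits <- CouponUse <- Seasonality -> PriceTier -> AdSpend
  P3: WebVisits <- CouponUse -> BrandLoyalty <- PriceTier -> AdSpend
  P4: WebVisits <- CouponUse -> BrandLoyalty -> EmailOpen -> AdSpend
  P5: WebVisits <- CouponUse -> Conversion <- Seasonality -> PriceTier -> BrandLoyalty -> EmailOpen -> AdSpend
  P6: WebVisits <- CouponUse -> Conversion <- Seasonality -> PriceTier -> AdSpend
  P7: WebVisits <- CouponUse -> AdSpend
Condition 1 (no descendant of WebVisits in the set): holds — descendants of WebVisits are {AdSpend}; none are in {Seasonality}.
Condition 2 (every backdoor path blocked by {Seasonality}):
  P1: blocked at fork node Seasonality ∈ conditioning set.
  P2: blocked at fork node Seasonality ∈ conditioning set.
  P3: blocked at collider BrandLoyalty (neither it nor any descendant is in the conditioning set).
  P4: open — no interior node is in the conditioning set.
  P5: blocked at collider Conversion (neither it nor any descendant is in the conditioning set).
  P6: blocked at collider Conversion (neither it nor any descendant is in the conditioning set).
  P7: open — no interior node is in the conditioning set.
{Seasonality} does not satisfy the backdoor criterion.

No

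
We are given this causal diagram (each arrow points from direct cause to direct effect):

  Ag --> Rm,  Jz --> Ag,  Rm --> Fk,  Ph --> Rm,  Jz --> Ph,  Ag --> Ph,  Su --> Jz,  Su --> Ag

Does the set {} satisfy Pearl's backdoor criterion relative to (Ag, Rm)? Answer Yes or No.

Backdoor paths from Ag to Rm (paths whose first edge points into Ag):
  P1: Ag <- Su -> Jz -> Ph -> Rm
  P2: Ag <- Jz -> Ph -> Rm
Condition 1 (no descendant of Ag in the set): holds — descendants of Ag are {Fk, Ph, Rm}; none are in {}.
Condition 2 (every backdoor path blocked by {}):
  P1: open — no interior node is in the conditioning set.
  P2: open — no interior node is in the conditioning set.
{} does not satisfy the backdoor criterion.

No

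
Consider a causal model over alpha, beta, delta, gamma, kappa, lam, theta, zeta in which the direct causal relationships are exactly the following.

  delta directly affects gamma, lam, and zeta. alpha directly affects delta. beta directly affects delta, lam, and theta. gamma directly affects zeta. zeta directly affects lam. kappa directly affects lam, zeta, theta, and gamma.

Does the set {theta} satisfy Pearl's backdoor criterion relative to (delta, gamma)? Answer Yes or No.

Backdoor paths from delta to gamma (paths whose first edge points into delta):
  P1: delta <- beta -> theta <- kappa -> gamma
  P2: delta <- beta -> theta <- kappa -> zeta <- gamma
  P3: delta <- beta -> theta <- kappa -> lam <- zeta <- gamma
  P4: delta <- beta -> lam <- kappa -> gamma
  P5: delta <- beta -> lam <- kappa -> zeta <- gamma
  P6: delta <- beta -> lam <- zeta <- kappa -> gamma
  P7: delta <- beta -> lam <- zeta <- gamma
Condition 1 (no descendant of delta in the set): holds — descendants of delta are {gamma, lam, zeta}; none are in {theta}.
Condition 2 (every backdoor path blocked by {theta}):
  P1: open — collider(s) theta are conditioned on (or have a conditioned descendant) and no non-collider on the path is in the set.
  P2: blocked at collider zeta (neither it nor any descendant is in the conditioning set).
  P3: blocked at collider lam (neither it nor any descendant is in the conditioning set).
  P4: blocked at collider lam (neither it nor any descendant is in the conditioning set).
  P5: blocked at collider lam (neither it nor any descendant is in the conditioning set).
  P6: blocked at collider lam (neither it nor any descendant is in the conditioning set).
  P7: blocked at collider lam (neither it nor any descendant is in the conditioning set).
{theta} does not satisfy the backdoor criterion.

No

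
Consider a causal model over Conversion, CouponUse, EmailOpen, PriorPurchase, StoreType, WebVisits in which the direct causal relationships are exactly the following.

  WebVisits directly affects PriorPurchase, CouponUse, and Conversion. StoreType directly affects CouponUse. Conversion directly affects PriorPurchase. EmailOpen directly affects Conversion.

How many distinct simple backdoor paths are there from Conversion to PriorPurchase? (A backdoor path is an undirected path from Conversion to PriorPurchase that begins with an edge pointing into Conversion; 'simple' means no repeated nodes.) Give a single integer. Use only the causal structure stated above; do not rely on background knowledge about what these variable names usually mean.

A backdoor path from Conversion to PriorPurchase is any simple undirected path whose first edge points into Conversion (i.e. leaves Conversion via a parent).
Parents of Conversion: {EmailOpen, WebVisits}.
Enumerating:
  P1: Conversion <- WebVisits -> PriorPurchase
That exhausts the simple backdoor paths. Count: 1.

1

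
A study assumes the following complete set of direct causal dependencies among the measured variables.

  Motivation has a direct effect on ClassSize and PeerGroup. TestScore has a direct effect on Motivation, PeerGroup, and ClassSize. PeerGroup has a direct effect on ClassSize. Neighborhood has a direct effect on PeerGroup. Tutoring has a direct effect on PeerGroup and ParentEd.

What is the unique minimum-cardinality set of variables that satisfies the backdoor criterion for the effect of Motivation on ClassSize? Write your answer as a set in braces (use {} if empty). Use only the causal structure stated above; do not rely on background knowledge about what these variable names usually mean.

{TestScore}

Variables eligible for adjustment (non-descendants of Motivation, excluding Motivation and ClassSize): {Neighborhood, ParentEd, TestScore, Tutoring}.
Backdoor paths from Motivation to ClassSize:
  P1: Motivation <- TestScore -> PeerGroup -> ClassSize
  P2: Motivation <- TestScore -> ClassSize
The empty set is not sufficient: P1 (Motivation <- TestScore -> PeerGroup -> ClassSize) has no collider blocking it and no conditioned non-collider, so it is open.
Try {TestScore}:
  P1: blocked at fork node TestScore ∈ conditioning set.
  P2: blocked at fork node TestScore ∈ conditioning set.
{TestScore} contains no descendant of Motivation and blocks every backdoor path.
No other singleton works — e.g. {Tutoring} leaves P1 open — so {TestScore} is the unique smallest valid adjustment set.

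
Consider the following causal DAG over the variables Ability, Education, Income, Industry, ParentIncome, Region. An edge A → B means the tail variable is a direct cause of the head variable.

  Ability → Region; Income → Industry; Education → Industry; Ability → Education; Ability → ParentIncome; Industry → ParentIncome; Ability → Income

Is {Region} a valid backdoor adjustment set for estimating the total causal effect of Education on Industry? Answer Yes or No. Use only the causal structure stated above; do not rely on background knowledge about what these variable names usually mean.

No

Backdoor paths from Education to Industry (paths whose first edge points into Education):
  P1: Education <- Ability -> Income -> Industry
  P2: Education <- Ability -> ParentIncome <- Industry
Condition 1 (no descendant of Education in the set): holds — descendants of Education are {Industry, ParentIncome}; none are in {Region}.
Condition 2 (every backdoor path blocked by {Region}):
  P1: open — no interior node is in the conditioning set.
  P2: blocked at collider ParentIncome (neither it nor any descendant is in the conditioning set).
{Region} does not satisfy the backdoor criterion.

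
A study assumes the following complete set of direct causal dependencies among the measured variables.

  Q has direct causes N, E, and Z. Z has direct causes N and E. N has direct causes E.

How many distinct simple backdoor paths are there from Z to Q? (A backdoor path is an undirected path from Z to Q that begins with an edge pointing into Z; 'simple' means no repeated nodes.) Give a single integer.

4

A backdoor path from Z to Q is any simple undirected path whose first edge points into Z (i.e. leaves Z via a parent).
Parents of Z: {E, N}.
Enumerating:
  P1: Z <- E -> N -> Q
  P2: Z <- E -> Q
  P3: Z <- N <- E -> Q
  P4: Z <- N -> Q
That exhausts the simple backdoor paths. Count: 4.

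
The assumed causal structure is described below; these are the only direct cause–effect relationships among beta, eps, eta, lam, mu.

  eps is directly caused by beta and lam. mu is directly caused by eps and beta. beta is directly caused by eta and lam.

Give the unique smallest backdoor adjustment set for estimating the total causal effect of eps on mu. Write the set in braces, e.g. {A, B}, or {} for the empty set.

{beta}

Variables eligible for adjustment (non-descendants of eps, excluding eps and mu): {beta, eta, lam}.
Backdoor paths from eps to mu:
  P1: eps <- lam -> beta -> mu
  P2: eps <- beta -> mu
The empty set is not sufficient: P1 (eps <- lam -> beta -> mu) has no collider blocking it and no conditioned non-collider, so it is open.
Try {beta}:
  P1: blocked at chain node beta ∈ conditioning set.
  P2: blocked at fork node beta ∈ conditioning set.
{beta} contains no descendant of eps and blocks every backdoor path.
No other singleton works — e.g. {lam} leaves P2 open — so {beta} is the unique smallest valid adjustment set.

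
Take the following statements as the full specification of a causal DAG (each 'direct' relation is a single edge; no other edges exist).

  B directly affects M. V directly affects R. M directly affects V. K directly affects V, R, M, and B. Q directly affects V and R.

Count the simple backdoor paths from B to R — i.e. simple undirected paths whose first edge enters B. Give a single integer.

A backdoor path from B to R is any simple undirected path whose first edge points into B (i.e. leaves B via a parent).
Parents of B: {K}.
Enumerating:
  P1: B <- K -> M -> V <- Q -> R
  P2: B <- K -> M -> V -> R
  P3: B <- K -> V <- Q -> R
  P4: B <- K -> V -> R
  P5: B <- K -> R
That exhausts the simple backdoor paths. Count: 5.

5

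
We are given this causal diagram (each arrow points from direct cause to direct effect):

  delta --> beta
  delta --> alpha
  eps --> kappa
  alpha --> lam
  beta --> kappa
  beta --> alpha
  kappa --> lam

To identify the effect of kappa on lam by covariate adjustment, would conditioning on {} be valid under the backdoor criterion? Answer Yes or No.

Backdoor paths from kappa to lam (paths whose first edge points into kappa):
  P1: kappa <- beta <- delta -> alpha -> lam
  P2: kappa <- beta -> alpha -> lam
Condition 1 (no descendant of kappa in the set): holds — descendants of kappa are {lam}; none are in {}.
Condition 2 (every backdoor path blocked by {}):
  P1: open — no interior node is in the conditioning set.
  P2: open — no interior node is in the conditioning set.
{} does not satisfy the backdoor criterion.

No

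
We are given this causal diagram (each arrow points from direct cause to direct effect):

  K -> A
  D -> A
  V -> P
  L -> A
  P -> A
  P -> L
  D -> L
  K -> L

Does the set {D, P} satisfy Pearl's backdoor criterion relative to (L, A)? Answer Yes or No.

No

Backdoor paths from L to A (paths whose first edge points into L):
  P1: L <- D -> A
  P2: L <- K -> A
  P3: L <- P -> A
Condition 1 (no descendant of L in the set): holds — descendants of L are {A}; none are in {D, P}.
Condition 2 (every backdoor path blocked by {D, P}):
  P1: blocked at fork node D ∈ conditioning set.
  P2: open — no interior node is in the conditioning set.
  P3: blocked at fork node P ∈ conditioning set.
{D, P} does not satisfy the backdoor criterion.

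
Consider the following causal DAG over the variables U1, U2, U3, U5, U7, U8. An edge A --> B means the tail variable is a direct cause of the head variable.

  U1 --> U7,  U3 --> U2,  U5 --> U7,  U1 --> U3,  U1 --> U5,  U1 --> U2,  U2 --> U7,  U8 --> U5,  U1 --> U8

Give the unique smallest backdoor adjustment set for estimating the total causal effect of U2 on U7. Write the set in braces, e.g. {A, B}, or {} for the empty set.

{U1}

Variables eligible for adjustment (non-descendants of U2, excluding U2 and U7): {U1, U3, U5, U8}.
Backdoor paths from U2 to U7:
  P1: U2 <- U1 -> U8 -> U5 -> U7
  P2: U2 <- U1 -> U5 -> U7
  P3: U2 <- U1 -> U7
  P4: U2 <- U3 <- U1 -> U8 -> U5 -> U7
  P5: U2 <- U3 <- U1 -> U5 -> U7
  P6: U2 <- U3 <- U1 -> U7
The empty set is not sufficient: P1 (U2 <- U1 -> U8 -> U5 -> U7) has no collider blocking it and no conditioned non-collider, so it is open.
Try {U1}:
  P1: blocked at fork node U1 ∈ conditioning set.
  P2: blocked at fork node U1 ∈ conditioning set.
  P3: blocked at fork node U1 ∈ conditioning set.
  P4: blocked at fork node U1 ∈ conditioning set.
  P5: blocked at fork node U1 ∈ conditioning set.
  P6: blocked at fork node U1 ∈ conditioning set.
{U1} contains no descendant of U2 and blocks every backdoor path.
No other singleton works — e.g. {U8} leaves P2 open — so {U1} is the unique smallest valid adjustment set.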